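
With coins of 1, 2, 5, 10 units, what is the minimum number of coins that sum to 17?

Greedy: take as many of the largest coin as possible, then repeat with the remainder.
17 − 1×10→7 − 1×5→2 − 1×2→0
Total coins = 1 + 1 + 1 = 3

3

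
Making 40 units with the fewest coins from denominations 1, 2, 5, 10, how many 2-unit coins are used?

0

Greedy: take as many of the largest coin as possible, then repeat with the remainder.
40 − 4×10→0
Count of 2: 0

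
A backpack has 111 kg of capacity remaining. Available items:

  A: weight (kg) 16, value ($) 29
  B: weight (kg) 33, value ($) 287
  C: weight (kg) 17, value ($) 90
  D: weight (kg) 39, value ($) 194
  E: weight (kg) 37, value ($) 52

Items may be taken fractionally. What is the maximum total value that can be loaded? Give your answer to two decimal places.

608.43

Sort by value per unit weight and fill in that order.
Ratios (sorted): B 8.70, C 5.29, D 4.97, A 1.81, E 1.41
take B (33 @ 287); take C (17 @ 90); take D (39 @ 194); take A (16 @ 29); take 6/37 of E → 8.43. Capacity used 111/111.
Total value = 608.43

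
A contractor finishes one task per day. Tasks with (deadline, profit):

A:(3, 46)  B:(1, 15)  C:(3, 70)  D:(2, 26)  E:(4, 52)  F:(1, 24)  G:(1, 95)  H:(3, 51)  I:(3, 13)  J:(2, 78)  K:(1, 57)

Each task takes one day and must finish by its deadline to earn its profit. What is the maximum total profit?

By profit: G(d1,95), J(d2,78), C(d3,70), K(d1,57), E(d4,52), H(d3,51), A(d3,46), D(d2,26), F(d1,24), B(d1,15), I(d3,13)
G→slot 1; J→slot 2; C→slot 3; K skipped; E→slot 4; H skipped; A skipped; D skipped; F skipped; B skipped; I skipped.
Profit = 95 + 78 + 70 + 52 = 295

295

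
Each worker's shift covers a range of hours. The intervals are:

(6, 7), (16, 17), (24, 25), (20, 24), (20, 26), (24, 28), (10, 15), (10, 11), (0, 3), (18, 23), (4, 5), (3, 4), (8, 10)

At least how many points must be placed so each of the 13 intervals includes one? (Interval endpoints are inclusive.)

7

By right end: [0,3]  [3,4]  [4,5]  [6,7]  [8,10]  [10,11]  [10,15]  [16,17]  [18,23]  [20,24]  [24,25]  [20,26]  [24,28]
[0,3] uncovered → point at 3; [4,5] uncovered → point at 5; [6,7] uncovered → point at 7; [8,10] uncovered → point at 10; [16,17] uncovered → point at 17; [18,23] uncovered → point at 23; [24,25] uncovered → point at 25.
Points: 3, 5, 7, 10, 17, 23, 25 (7 total).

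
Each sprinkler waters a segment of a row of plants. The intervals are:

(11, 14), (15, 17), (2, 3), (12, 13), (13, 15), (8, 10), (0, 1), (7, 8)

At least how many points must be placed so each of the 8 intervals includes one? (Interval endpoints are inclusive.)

Sorted: [0,1] [2,3] [7,8] [8,10] [12,13] [11,14] [13,15] [15,17]
{[0,1]} hit by 1; {[2,3]} hit by 3; {[7,8],[8,10]} hit by 8; {[12,13],[11,14],[13,15]} hit by 13; {[15,17]} hit by 17.
Points: 1, 3, 8, 13, 17 (5 total).

5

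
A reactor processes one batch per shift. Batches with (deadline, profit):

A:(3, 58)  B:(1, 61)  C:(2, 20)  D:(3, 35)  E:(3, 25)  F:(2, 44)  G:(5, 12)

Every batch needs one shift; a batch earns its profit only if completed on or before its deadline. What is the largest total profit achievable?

By profit: B(d1,61), A(d3,58), F(d2,44), D(d3,35), E(d3,25), C(d2,20), G(d5,12)
B→slot 1; A→slot 3; F→slot 2; D skipped; E skipped; C skipped; G→slot 5.
Profit = 61 + 44 + 58 + 12 = 175

175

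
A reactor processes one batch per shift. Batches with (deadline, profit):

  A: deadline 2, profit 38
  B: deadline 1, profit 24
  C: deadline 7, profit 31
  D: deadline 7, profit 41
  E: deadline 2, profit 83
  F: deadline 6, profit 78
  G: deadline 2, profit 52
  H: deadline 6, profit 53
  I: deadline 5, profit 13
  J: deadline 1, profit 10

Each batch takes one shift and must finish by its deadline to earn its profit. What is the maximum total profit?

351

Sort by profit descending; place each in the latest free slot ≤ its deadline.
Profit order: E=83 F=78 H=53 G=52 D=41 A=38 C=31 B=24 I=13 J=10
Assign: E→slot 2, F→slot 6, H→slot 5, G→slot 1, D→slot 7, A skipped, C→slot 4, B skipped, I→slot 3, J skipped.
Slots: [1:G] [2:E] [3:I] [4:C] [5:H] [6:F] [7:D]
Profit = 52 + 83 + 13 + 31 + 53 + 78 + 41 = 351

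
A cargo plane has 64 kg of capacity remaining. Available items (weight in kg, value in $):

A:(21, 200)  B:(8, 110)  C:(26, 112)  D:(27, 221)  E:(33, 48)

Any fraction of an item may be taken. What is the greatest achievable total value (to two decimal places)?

Sort by value per unit weight and fill in that order.
Ratios (sorted): B 13.75, A 9.52, D 8.19, C 4.31, E 1.45
take B (8 @ 110); take A (21 @ 200); take D (27 @ 221); take 8/26 of C → 34.46. Capacity used 64/64.
Total value = 565.46

565.46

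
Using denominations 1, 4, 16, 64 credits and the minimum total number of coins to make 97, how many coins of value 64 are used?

97 − 1×64→33 − 2×16→1 − 1×1→0
Count of 64: 1

1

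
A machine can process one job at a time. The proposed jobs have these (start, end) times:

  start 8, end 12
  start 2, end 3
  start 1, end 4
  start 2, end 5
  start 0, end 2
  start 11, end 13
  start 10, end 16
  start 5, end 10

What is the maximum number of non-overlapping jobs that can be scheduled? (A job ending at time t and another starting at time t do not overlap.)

4

Sort by end time and greedily take each interval whose start is ≥ the last chosen end.
By end time: (0,2), (2,3), (1,4), (2,5), (5,10), (8,12), (11,13), (10,16).
Pick (0,2); next start ≥ 2 → (2,3); next start ≥ 3 → (5,10); next start ≥ 10 → (11,13).
Selected 4 jobs.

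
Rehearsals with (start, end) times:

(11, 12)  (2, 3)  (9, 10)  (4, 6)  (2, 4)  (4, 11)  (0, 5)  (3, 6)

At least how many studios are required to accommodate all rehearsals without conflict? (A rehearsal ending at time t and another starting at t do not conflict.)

4

starts: [0, 2, 2, 3, 4, 4, 9, 11]
ends:   [3, 4, 5, 6, 6, 10, 11, 12]
s0→1 s2→2 s2→3 e3→2 s3→3 e4→2 s4→3 s4→4  — peak 4.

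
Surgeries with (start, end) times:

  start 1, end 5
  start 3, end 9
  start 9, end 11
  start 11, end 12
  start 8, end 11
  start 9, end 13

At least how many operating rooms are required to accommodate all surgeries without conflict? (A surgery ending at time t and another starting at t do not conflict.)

starts: [1, 3, 8, 9, 9, 11]
ends:   [5, 9, 11, 11, 12, 13]
s1→1 s3→2 e5→1 s8→2 e9→1 s9→2 s9→3  — peak 3.

3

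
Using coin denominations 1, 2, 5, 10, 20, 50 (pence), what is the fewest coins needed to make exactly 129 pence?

Use the largest denomination that fits, subtract, and repeat.
129 = 2×50 + 1×20 + 1×5 + 2×2
Total coins = 2 + 1 + 1 + 2 = 6

6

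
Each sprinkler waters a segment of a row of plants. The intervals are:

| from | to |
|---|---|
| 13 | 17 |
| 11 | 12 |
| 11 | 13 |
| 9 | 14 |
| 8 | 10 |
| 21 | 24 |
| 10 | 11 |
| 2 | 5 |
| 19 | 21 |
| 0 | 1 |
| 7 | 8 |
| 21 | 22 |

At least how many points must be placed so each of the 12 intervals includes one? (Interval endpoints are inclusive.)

By right end: [0,1]  [2,5]  [7,8]  [8,10]  [10,11]  [11,12]  [11,13]  [9,14]  [13,17]  [19,21]  [21,22]  [21,24]
[0,1] uncovered → point at 1; [2,5] uncovered → point at 5; [7,8] uncovered → point at 8; [10,11] uncovered → point at 11; [13,17] uncovered → point at 17; [19,21] uncovered → point at 21.
Points: 1, 5, 8, 11, 17, 21 (6 total).

6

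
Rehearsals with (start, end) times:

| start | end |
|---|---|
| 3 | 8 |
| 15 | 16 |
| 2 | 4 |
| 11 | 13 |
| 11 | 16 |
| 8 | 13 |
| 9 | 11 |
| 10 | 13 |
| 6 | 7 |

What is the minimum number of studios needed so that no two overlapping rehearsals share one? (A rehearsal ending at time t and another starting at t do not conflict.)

The answer is the maximum number of intervals overlapping at any instant.
starts: [2, 3, 6, 8, 9, 10, 11, 11, 15]
ends:   [4, 7, 8, 11, 13, 13, 13, 16, 16]
s2→1 s3→2 e4→1 s6→2 e7→1 e8→0 s8→1 s9→2 s10→3 e11→2 s11→3 s11→4  — peak 4.

4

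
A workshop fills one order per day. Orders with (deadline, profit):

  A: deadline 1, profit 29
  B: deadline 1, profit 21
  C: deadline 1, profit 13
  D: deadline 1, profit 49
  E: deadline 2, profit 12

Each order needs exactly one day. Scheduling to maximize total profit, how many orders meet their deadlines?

By profit: D(d1,49), A(d1,29), B(d1,21), C(d1,13), E(d2,12)
D→slot 1; A skipped; B skipped; C skipped; E→slot 2.
2 of 5 scheduled.

2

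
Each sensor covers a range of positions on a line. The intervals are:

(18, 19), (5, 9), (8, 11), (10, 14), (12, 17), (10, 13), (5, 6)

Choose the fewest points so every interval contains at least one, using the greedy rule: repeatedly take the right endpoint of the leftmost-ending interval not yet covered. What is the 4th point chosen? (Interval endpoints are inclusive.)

19

Process intervals by earliest right end; each time one isn't hit yet, stab at its right endpoint.
Sorted: [5,6] [5,9] [8,11] [10,13] [10,14] [12,17] [18,19]
{[5,6],[5,9]} hit by 6; {[8,11],[10,13],[10,14]} hit by 11; {[12,17]} hit by 17; {[18,19]} hit by 19.
Points: 6, 11, 17, 19 (4 total).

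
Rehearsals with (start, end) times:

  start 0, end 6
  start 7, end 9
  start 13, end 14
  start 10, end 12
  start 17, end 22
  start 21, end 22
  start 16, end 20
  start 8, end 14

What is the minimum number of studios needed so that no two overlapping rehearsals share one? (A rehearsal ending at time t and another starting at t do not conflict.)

Count concurrent intervals with a sweep; the peak is the room count.
starts: [0, 7, 8, 10, 13, 16, 17, 21]
ends:   [6, 9, 12, 14, 14, 20, 22, 22]
s0→1 e6→0 s7→1 s8→2  — peak 2.

2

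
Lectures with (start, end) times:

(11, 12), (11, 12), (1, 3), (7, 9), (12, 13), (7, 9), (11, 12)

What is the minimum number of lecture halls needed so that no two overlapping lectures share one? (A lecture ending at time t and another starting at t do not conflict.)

Count concurrent intervals with a sweep; the peak is the room count.
Events (time:±→running): 1:+→1 3:-→0 7:+→1 7:+→2 9:-→1 9:-→0 11:+→1 11:+→2 11:+→3 … peak 3.

3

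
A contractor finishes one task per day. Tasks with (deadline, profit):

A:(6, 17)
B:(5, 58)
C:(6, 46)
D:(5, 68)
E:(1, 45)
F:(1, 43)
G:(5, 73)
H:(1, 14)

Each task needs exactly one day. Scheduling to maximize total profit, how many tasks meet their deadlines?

6

Sort by profit descending; place each in the latest free slot ≤ its deadline.
Profit order: G=73 D=68 B=58 C=46 E=45 F=43 A=17 H=14
Assign: G→slot 5, D→slot 4, B→slot 3, C→slot 6, E→slot 1, F skipped, A→slot 2, H skipped.
Slots: [1:E] [2:A] [3:B] [4:D] [5:G] [6:C]
6 of 8 scheduled.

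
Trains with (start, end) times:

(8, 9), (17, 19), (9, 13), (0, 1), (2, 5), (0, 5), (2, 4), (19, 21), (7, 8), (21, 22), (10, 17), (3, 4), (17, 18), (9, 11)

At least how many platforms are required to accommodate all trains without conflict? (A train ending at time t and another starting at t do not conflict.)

Count concurrent intervals with a sweep; the peak is the room count.
starts: [0, 0, 2, 2, 3, 7, 8, 9, 9, 10, 17, 17, 19, 21]
ends:   [1, 4, 4, 5, 5, 8, 9, 11, 13, 17, 18, 19, 21, 22]
s0→1 s0→2 e1→1 s2→2 s2→3 s3→4  — peak 4.

4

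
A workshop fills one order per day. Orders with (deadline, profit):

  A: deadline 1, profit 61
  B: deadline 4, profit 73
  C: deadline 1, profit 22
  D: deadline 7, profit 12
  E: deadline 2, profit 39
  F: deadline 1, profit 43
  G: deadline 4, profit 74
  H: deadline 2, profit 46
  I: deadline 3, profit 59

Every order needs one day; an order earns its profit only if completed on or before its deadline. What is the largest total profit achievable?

Sort by profit descending; place each in the latest free slot ≤ its deadline.
By profit: G(d4,74), B(d4,73), A(d1,61), I(d3,59), H(d2,46), F(d1,43), E(d2,39), C(d1,22), D(d7,12)
G→slot 4; B→slot 3; A→slot 1; I→slot 2; H skipped; F skipped; E skipped; C skipped; D→slot 7.
Profit = 61 + 59 + 73 + 74 + 12 = 279

279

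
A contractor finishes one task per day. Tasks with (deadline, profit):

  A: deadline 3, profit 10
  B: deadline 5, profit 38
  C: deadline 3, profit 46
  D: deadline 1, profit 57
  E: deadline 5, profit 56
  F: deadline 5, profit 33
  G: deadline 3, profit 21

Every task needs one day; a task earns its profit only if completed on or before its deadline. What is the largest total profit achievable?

230

Take jobs in profit order; each goes to the latest open slot no later than its deadline.
By profit: D(d1,57), E(d5,56), C(d3,46), B(d5,38), F(d5,33), G(d3,21), A(d3,10)
D→slot 1; E→slot 5; C→slot 3; B→slot 4; F→slot 2; G skipped; A skipped.
Profit = 57 + 33 + 46 + 38 + 56 = 230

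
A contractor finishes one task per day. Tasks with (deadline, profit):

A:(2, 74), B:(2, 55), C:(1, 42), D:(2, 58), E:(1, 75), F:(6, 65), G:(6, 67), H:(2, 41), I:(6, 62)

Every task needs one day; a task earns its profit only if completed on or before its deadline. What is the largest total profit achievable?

By profit: E(d1,75), A(d2,74), G(d6,67), F(d6,65), I(d6,62), D(d2,58), B(d2,55), C(d1,42), H(d2,41)
E→slot 1; A→slot 2; G→slot 6; F→slot 5; I→slot 4; D skipped; B skipped; C skipped; H skipped.
Profit = 75 + 74 + 62 + 65 + 67 = 343

343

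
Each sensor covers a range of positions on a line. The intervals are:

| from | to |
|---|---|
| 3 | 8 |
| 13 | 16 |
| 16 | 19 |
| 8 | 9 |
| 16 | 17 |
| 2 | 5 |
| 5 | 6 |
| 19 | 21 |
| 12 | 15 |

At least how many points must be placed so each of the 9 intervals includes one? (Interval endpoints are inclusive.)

5

Process intervals by earliest right end; each time one isn't hit yet, stab at its right endpoint.
Sorted: [2,5] [5,6] [3,8] [8,9] [12,15] [13,16] [16,17] [16,19] [19,21]
{[2,5],[5,6],[3,8]} hit by 5; {[8,9]} hit by 9; {[12,15],[13,16]} hit by 15; {[16,17],[16,19]} hit by 17; {[19,21]} hit by 21.
Points: 5, 9, 15, 17, 21 (5 total).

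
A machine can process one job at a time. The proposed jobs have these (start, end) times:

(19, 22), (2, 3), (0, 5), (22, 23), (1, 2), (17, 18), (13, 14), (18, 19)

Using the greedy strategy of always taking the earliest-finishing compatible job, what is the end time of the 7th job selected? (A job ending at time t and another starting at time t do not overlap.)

23

Sorted by end: (1,2)  (2,3)  (0,5)  (13,14)  (17,18)  (18,19)  (19,22)  (22,23)
take (1,2); take (2,3); take (13,14); take (17,18); take (18,19); take (19,22); take (22,23).
Selected: (1,2) (2,3) (13,14) (17,18) (18,19) (19,22) (22,23)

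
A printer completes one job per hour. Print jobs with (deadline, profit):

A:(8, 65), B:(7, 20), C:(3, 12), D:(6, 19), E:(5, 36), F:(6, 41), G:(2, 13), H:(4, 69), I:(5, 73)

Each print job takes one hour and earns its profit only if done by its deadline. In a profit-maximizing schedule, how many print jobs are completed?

8

Take jobs in profit order; each goes to the latest open slot no later than its deadline.
Profit order: I=73 H=69 A=65 F=41 E=36 B=20 D=19 G=13 C=12
Assign: I→slot 5, H→slot 4, A→slot 8, F→slot 6, E→slot 3, B→slot 7, D→slot 2, G→slot 1, C skipped.
Slots: [1:G] [2:D] [3:E] [4:H] [5:I] [6:F] [7:B] [8:A]
8 of 9 scheduled.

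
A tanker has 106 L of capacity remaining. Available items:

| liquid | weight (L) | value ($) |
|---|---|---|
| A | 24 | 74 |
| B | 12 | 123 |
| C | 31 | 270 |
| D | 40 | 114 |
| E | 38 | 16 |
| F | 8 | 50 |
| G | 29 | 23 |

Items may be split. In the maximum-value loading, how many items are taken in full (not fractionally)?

4

Ratios (sorted): B 10.25, C 8.71, F 6.25, A 3.08, D 2.85, G 0.79, E 0.42
take B (12 @ 123); take C (31 @ 270); take F (8 @ 50); take A (24 @ 74); take 31/40 of D → 88.35. Capacity used 106/106.
4 item(s) taken whole; one partial (take 31/40 of D).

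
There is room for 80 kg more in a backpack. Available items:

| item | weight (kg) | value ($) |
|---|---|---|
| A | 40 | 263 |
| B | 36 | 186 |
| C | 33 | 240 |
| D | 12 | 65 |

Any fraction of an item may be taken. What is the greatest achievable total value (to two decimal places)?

540.92

Greedy by value/weight ratio, highest first.
Order: C (240/33=7.27) > A (263/40=6.58) > D (65/12=5.42) > B (186/36=5.17)
Fill: take C (33 @ 240) → take A (40 @ 263) → take 7/12 of D → 37.92; 80/80 used.
Total value = 540.92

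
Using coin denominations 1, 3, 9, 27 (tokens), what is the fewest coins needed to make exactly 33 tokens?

Greedy: take as many of the largest coin as possible, then repeat with the remainder.
33 − 1×27→6 − 2×3→0
Total coins = 1 + 2 = 3

3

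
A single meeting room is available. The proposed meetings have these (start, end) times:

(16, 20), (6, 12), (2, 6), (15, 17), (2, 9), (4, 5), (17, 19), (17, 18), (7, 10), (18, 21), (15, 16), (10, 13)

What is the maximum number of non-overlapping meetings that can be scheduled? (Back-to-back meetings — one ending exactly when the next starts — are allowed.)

6

Sort by end time and greedily take each interval whose start is ≥ the last chosen end.
By end time: (4,5), (2,6), (2,9), (7,10), (6,12), (10,13), (15,16), (15,17), (17,18), (17,19), (16,20), (18,21).
Pick (4,5); next start ≥ 5 → (7,10); next start ≥ 10 → (10,13); next start ≥ 13 → (15,16); next start ≥ 16 → (17,18); next start ≥ 18 → (18,21).
Selected 6 meetings.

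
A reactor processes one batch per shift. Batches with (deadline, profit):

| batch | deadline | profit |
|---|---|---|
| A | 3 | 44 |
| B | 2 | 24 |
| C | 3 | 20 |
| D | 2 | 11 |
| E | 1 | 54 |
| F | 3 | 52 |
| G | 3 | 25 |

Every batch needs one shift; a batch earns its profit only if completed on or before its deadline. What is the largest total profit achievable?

150

By profit: E(d1,54), F(d3,52), A(d3,44), G(d3,25), B(d2,24), C(d3,20), D(d2,11)
E→slot 1; F→slot 3; A→slot 2; G skipped; B skipped; C skipped; D skipped.
Profit = 54 + 44 + 52 = 150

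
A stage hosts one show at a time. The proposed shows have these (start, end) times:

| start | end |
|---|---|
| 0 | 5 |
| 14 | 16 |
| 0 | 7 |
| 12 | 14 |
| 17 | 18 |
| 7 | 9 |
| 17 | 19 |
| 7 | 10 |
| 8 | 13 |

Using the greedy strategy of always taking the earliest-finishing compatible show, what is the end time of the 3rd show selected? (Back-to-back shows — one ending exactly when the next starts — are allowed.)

14

Greedy by earliest finish: after sorting by end time, pick each interval compatible with the last pick.
By end time: (0,5), (0,7), (7,9), (7,10), (8,13), (12,14), (14,16), (17,18), (17,19).
Pick (0,5); next start ≥ 5 → (7,9); next start ≥ 9 → (12,14); next start ≥ 14 → (14,16); next start ≥ 16 → (17,18).
Selected: (0,5) (7,9) (12,14) (14,16) (17,18)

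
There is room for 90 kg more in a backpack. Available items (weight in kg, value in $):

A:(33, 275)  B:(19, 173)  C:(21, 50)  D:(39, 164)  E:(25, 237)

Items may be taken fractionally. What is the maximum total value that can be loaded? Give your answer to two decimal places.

739.67

Ratios (sorted): E 9.48, B 9.11, A 8.33, D 4.21, C 2.38
take E (25 @ 237); take B (19 @ 173); take A (33 @ 275); take 13/39 of D → 54.67. Capacity used 90/90.
Total value = 739.67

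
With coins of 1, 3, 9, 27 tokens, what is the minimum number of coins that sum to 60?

Use the largest denomination that fits, subtract, and repeat.
60 − 2×27→6 − 2×3→0
Total coins = 2 + 2 = 4

4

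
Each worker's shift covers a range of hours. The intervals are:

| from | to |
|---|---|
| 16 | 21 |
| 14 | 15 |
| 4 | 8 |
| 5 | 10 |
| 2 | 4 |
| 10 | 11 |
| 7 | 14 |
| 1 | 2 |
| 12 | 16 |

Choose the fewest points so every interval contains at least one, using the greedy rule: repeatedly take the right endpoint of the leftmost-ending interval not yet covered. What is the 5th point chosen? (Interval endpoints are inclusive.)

Process intervals by earliest right end; each time one isn't hit yet, stab at its right endpoint.
Sorted: [1,2] [2,4] [4,8] [5,10] [10,11] [7,14] [14,15] [12,16] [16,21]
{[1,2],[2,4]} hit by 2; {[4,8],[5,10]} hit by 8; {[10,11],[7,14]} hit by 11; {[14,15],[12,16]} hit by 15; {[16,21]} hit by 21.
Points: 2, 8, 11, 15, 21 (5 total).

21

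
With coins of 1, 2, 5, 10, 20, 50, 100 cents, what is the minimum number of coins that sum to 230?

4

230 − 2×100→30 − 1×20→10 − 1×10→0
Total coins = 2 + 1 + 1 = 4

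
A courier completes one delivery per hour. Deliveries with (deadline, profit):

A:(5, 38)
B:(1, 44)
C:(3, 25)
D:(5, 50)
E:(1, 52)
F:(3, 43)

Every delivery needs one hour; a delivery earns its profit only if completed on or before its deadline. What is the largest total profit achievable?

By profit: E(d1,52), D(d5,50), B(d1,44), F(d3,43), A(d5,38), C(d3,25)
E→slot 1; D→slot 5; B skipped; F→slot 3; A→slot 4; C→slot 2.
Profit = 52 + 25 + 43 + 38 + 50 = 208

208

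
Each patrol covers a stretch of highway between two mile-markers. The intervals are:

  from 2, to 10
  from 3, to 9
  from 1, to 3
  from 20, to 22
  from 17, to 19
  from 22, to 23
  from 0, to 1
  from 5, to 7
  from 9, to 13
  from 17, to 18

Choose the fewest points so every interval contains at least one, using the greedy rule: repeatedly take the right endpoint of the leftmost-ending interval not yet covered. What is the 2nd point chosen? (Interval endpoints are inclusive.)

7

Sorted: [0,1] [1,3] [5,7] [3,9] [2,10] [9,13] [17,18] [17,19] [20,22] [22,23]
{[0,1],[1,3]} hit by 1; {[5,7],[3,9],[2,10]} hit by 7; {[9,13]} hit by 13; {[17,18],[17,19]} hit by 18; {[20,22],[22,23]} hit by 22.
Points: 1, 7, 13, 18, 22 (5 total).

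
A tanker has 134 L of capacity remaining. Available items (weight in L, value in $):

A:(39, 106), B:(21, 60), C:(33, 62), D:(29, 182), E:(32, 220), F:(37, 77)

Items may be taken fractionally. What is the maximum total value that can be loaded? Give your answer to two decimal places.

Sort by value per unit weight and fill in that order.
Ratios (sorted): E 6.88, D 6.28, B 2.86, A 2.72, F 2.08, C 1.88
take E (32 @ 220); take D (29 @ 182); take B (21 @ 60); take A (39 @ 106); take 13/37 of F → 27.05. Capacity used 134/134.
Total value = 595.05

595.05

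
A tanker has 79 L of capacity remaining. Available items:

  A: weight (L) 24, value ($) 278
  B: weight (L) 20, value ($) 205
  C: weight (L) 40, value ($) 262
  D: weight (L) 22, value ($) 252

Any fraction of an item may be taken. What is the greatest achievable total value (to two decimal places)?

Sort by value per unit weight and fill in that order.
Ratios (sorted): A 11.58, D 11.45, B 10.25, C 6.55
take A (24 @ 278); take D (22 @ 252); take B (20 @ 205); take 13/40 of C → 85.15. Capacity used 79/79.
Total value = 820.15

820.15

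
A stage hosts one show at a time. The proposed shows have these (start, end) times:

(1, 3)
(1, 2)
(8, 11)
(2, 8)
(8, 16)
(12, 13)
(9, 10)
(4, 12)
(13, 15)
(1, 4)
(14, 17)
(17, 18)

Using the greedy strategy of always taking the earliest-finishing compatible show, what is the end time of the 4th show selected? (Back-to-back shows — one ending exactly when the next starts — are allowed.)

By end time: (1,2), (1,3), (1,4), (2,8), (9,10), (8,11), (4,12), (12,13), (13,15), (8,16), (14,17), (17,18).
Pick (1,2); next start ≥ 2 → (2,8); next start ≥ 8 → (9,10); next start ≥ 10 → (12,13); next start ≥ 13 → (13,15); next start ≥ 15 → (17,18).
Selected: (1,2) (2,8) (9,10) (12,13) (13,15) (17,18)

13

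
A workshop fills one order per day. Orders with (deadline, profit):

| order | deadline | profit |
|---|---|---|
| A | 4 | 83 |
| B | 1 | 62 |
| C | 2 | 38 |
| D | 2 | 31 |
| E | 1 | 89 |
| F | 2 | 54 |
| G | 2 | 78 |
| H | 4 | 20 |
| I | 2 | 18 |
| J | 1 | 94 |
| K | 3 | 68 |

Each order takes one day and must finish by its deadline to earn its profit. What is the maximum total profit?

Take jobs in profit order; each goes to the latest open slot no later than its deadline.
Profit order: J=94 E=89 A=83 G=78 K=68 B=62 F=54 C=38 D=31 H=20 I=18
Assign: J→slot 1, E skipped, A→slot 4, G→slot 2, K→slot 3, B skipped, F skipped, C skipped, D skipped, H skipped, I skipped.
Slots: [1:J] [2:G] [3:K] [4:A]
Profit = 94 + 78 + 68 + 83 = 323

323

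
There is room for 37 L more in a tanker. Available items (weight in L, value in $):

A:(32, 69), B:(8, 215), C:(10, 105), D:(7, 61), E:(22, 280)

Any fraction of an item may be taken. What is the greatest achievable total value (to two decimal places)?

568.50

Ratios (sorted): B 26.88, E 12.73, C 10.50, D 8.71, A 2.16
take B (8 @ 215); take E (22 @ 280); take 7/10 of C → 73.50. Capacity used 37/37.
Total value = 568.50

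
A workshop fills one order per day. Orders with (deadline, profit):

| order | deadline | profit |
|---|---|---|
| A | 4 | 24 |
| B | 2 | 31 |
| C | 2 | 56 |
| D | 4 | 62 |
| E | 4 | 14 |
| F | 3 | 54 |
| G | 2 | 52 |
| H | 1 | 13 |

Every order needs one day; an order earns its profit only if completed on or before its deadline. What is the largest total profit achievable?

224

Take jobs in profit order; each goes to the latest open slot no later than its deadline.
By profit: D(d4,62), C(d2,56), F(d3,54), G(d2,52), B(d2,31), A(d4,24), E(d4,14), H(d1,13)
D→slot 4; C→slot 2; F→slot 3; G→slot 1; B skipped; A skipped; E skipped; H skipped.
Profit = 52 + 56 + 54 + 62 = 224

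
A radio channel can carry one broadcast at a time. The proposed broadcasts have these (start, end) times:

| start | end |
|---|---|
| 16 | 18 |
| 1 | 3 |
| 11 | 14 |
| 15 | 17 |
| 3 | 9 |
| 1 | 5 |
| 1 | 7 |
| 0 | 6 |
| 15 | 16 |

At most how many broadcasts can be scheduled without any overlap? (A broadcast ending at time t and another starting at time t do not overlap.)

By end time: (1,3), (1,5), (0,6), (1,7), (3,9), (11,14), (15,16), (15,17), (16,18).
Pick (1,3); next start ≥ 3 → (3,9); next start ≥ 9 → (11,14); next start ≥ 14 → (15,16); next start ≥ 16 → (16,18).
Selected 5 broadcasts.

5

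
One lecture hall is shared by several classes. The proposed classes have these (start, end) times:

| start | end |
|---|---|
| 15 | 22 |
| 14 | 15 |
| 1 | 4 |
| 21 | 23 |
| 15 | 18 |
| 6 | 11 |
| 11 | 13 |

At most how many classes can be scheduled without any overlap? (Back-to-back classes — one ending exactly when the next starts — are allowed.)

Greedy by earliest finish: after sorting by end time, pick each interval compatible with the last pick.
By end time: (1,4), (6,11), (11,13), (14,15), (15,18), (15,22), (21,23).
Pick (1,4); next start ≥ 4 → (6,11); next start ≥ 11 → (11,13); next start ≥ 13 → (14,15); next start ≥ 15 → (15,18); next start ≥ 18 → (21,23).
Selected 6 classes.

6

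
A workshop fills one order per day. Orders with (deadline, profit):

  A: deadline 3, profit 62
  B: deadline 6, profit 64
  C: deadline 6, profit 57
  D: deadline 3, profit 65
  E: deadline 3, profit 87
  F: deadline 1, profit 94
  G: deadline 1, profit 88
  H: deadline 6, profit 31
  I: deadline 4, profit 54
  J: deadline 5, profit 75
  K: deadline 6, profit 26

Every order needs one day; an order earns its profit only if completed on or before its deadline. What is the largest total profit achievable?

Profit order: F=94 G=88 E=87 J=75 D=65 B=64 A=62 C=57 I=54 H=31 K=26
Assign: F→slot 1, G skipped, E→slot 3, J→slot 5, D→slot 2, B→slot 6, A skipped, C→slot 4, I skipped, H skipped, K skipped.
Slots: [1:F] [2:D] [3:E] [4:C] [5:J] [6:B]
Profit = 94 + 65 + 87 + 57 + 75 + 64 = 442

442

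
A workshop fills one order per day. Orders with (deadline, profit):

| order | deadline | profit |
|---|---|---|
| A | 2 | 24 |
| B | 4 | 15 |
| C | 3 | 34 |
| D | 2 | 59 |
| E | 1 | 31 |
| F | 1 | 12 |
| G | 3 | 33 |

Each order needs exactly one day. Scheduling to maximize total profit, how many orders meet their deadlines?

4

Sort by profit descending; place each in the latest free slot ≤ its deadline.
By profit: D(d2,59), C(d3,34), G(d3,33), E(d1,31), A(d2,24), B(d4,15), F(d1,12)
D→slot 2; C→slot 3; G→slot 1; E skipped; A skipped; B→slot 4; F skipped.
4 of 7 scheduled.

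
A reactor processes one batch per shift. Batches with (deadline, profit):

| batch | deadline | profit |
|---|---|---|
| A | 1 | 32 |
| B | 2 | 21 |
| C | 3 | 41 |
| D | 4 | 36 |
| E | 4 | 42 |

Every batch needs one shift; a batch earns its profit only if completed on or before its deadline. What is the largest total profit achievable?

151

Sort by profit descending; place each in the latest free slot ≤ its deadline.
Profit order: E=42 C=41 D=36 A=32 B=21
Assign: E→slot 4, C→slot 3, D→slot 2, A→slot 1, B skipped.
Slots: [1:A] [2:D] [3:C] [4:E]
Profit = 32 + 36 + 41 + 42 = 151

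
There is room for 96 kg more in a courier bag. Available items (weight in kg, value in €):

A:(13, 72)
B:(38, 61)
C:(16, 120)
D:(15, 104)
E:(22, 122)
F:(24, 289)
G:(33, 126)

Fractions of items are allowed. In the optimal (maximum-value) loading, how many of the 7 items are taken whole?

Ratios (sorted): F 12.04, C 7.50, D 6.93, E 5.55, A 5.54, G 3.82, B 1.61
take F (24 @ 289); take C (16 @ 120); take D (15 @ 104); take E (22 @ 122); take A (13 @ 72); take 6/33 of G → 22.91. Capacity used 96/96.
5 item(s) taken whole; one partial (take 6/33 of G).

5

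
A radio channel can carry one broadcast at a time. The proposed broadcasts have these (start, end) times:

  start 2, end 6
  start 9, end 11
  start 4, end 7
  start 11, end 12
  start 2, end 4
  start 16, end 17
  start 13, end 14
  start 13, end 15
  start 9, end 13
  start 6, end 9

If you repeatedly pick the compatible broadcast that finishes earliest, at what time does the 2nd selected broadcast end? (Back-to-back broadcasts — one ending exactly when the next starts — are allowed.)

Sort by end time and greedily take each interval whose start is ≥ the last chosen end.
Sorted by end: (2,4)  (2,6)  (4,7)  (6,9)  (9,11)  (11,12)  (9,13)  (13,14)  (13,15)  (16,17)
take (2,4); take (4,7); take (9,11); take (11,12); take (13,14); take (16,17).
Selected: (2,4) (4,7) (9,11) (11,12) (13,14) (16,17)

7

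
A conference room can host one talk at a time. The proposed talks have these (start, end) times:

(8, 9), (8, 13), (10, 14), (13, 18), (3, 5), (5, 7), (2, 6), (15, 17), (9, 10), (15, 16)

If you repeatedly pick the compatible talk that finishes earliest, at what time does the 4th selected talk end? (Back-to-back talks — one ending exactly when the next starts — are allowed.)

10

Greedy by earliest finish: after sorting by end time, pick each interval compatible with the last pick.
Sorted by end: (3,5)  (2,6)  (5,7)  (8,9)  (9,10)  (8,13)  (10,14)  (15,16)  (15,17)  (13,18)
take (3,5); take (5,7); take (8,9); take (9,10); take (10,14); take (15,16); skip (13,18).
Selected: (3,5) (5,7) (8,9) (9,10) (10,14) (15,16)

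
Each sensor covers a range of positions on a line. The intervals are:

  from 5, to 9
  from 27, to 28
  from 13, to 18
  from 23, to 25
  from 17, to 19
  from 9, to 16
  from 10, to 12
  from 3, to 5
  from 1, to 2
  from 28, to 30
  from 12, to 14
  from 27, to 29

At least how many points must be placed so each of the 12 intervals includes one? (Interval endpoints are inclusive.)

6

Sort by right endpoint; whenever an interval is uncovered, place a point at its right end.
Sorted: [1,2] [3,5] [5,9] [10,12] [12,14] [9,16] [13,18] [17,19] [23,25] [27,28] [27,29] [28,30]
{[1,2]} hit by 2; {[3,5],[5,9]} hit by 5; {[10,12],[12,14],[9,16]} hit by 12; {[13,18],[17,19]} hit by 18; {[23,25]} hit by 25; {[27,28],[27,29],[28,30]} hit by 28.
Points: 2, 5, 12, 18, 25, 28 (6 total).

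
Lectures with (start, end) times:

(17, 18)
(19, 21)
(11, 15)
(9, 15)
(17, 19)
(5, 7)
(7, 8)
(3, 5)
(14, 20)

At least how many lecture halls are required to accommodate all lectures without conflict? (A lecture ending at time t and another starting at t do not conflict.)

The answer is the maximum number of intervals overlapping at any instant.
starts: [3, 5, 7, 9, 11, 14, 17, 17, 19]
ends:   [5, 7, 8, 15, 15, 18, 19, 20, 21]
s3→1 e5→0 s5→1 e7→0 s7→1 e8→0 s9→1 s11→2 s14→3  — peak 3.

3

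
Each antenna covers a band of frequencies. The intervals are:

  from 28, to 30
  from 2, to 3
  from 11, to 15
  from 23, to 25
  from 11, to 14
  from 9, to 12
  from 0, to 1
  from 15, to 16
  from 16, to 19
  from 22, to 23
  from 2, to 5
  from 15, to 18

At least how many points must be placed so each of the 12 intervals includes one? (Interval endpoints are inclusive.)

6

Process intervals by earliest right end; each time one isn't hit yet, stab at its right endpoint.
By right end: [0,1]  [2,3]  [2,5]  [9,12]  [11,14]  [11,15]  [15,16]  [15,18]  [16,19]  [22,23]  [23,25]  [28,30]
[0,1] uncovered → point at 1; [2,3] uncovered → point at 3; [9,12] uncovered → point at 12; [15,16] uncovered → point at 16; [22,23] uncovered → point at 23; [28,30] uncovered → point at 30.
Points: 1, 3, 12, 16, 23, 30 (6 total).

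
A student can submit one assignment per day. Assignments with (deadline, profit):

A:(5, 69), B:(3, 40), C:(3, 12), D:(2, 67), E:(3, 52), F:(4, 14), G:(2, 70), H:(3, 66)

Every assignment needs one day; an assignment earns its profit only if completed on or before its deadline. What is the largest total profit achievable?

286

Take jobs in profit order; each goes to the latest open slot no later than its deadline.
Profit order: G=70 A=69 D=67 H=66 E=52 B=40 F=14 C=12
Assign: G→slot 2, A→slot 5, D→slot 1, H→slot 3, E skipped, B skipped, F→slot 4, C skipped.
Slots: [1:D] [2:G] [3:H] [4:F] [5:A]
Profit = 67 + 70 + 66 + 14 + 69 = 286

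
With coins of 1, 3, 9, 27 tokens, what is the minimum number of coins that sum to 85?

Greedy: take as many of the largest coin as possible, then repeat with the remainder.
85 = 3×27 + 1×3 + 1×1
Total coins = 3 + 1 + 1 = 5

5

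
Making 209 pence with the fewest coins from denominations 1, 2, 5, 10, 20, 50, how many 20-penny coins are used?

Use the largest denomination that fits, subtract, and repeat.
209 − 4×50→9 − 1×5→4 − 2×2→0
Count of 20: 0

0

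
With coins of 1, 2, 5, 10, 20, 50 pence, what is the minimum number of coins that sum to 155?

155 = 3×50 + 1×5
Total coins = 3 + 1 = 4

4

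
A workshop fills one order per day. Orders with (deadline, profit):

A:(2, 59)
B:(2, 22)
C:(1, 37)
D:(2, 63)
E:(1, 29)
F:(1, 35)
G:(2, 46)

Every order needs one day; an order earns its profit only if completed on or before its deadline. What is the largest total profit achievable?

Profit order: D=63 A=59 G=46 C=37 F=35 E=29 B=22
Assign: D→slot 2, A→slot 1, G skipped, C skipped, F skipped, E skipped, B skipped.
Slots: [1:A] [2:D]
Profit = 59 + 63 = 122

122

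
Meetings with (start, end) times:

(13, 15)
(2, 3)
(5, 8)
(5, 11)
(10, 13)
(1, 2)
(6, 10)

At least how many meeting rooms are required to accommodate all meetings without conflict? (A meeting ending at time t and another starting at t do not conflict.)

Events (time:±→running): 1:+→1 2:-→0 2:+→1 3:-→0 5:+→1 5:+→2 6:+→3 … peak 3.

3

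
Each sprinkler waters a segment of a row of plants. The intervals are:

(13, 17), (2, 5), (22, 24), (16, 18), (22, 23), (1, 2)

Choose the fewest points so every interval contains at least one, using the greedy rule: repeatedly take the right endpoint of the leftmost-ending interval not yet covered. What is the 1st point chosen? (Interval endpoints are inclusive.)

Process intervals by earliest right end; each time one isn't hit yet, stab at its right endpoint.
Sorted: [1,2] [2,5] [13,17] [16,18] [22,23] [22,24]
{[1,2],[2,5]} hit by 2; {[13,17],[16,18]} hit by 17; {[22,23],[22,24]} hit by 23.
Points: 2, 17, 23 (3 total).

2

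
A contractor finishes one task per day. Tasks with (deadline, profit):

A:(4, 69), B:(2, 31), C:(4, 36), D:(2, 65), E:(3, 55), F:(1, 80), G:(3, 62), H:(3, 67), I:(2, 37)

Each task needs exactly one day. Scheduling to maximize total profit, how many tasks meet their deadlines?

Sort by profit descending; place each in the latest free slot ≤ its deadline.
Profit order: F=80 A=69 H=67 D=65 G=62 E=55 I=37 C=36 B=31
Assign: F→slot 1, A→slot 4, H→slot 3, D→slot 2, G skipped, E skipped, I skipped, C skipped, B skipped.
Slots: [1:F] [2:D] [3:H] [4:A]
4 of 9 scheduled.

4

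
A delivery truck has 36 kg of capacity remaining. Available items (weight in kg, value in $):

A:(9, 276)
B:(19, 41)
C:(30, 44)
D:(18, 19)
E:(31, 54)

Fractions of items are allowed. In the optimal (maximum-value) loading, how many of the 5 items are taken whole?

Greedy by value/weight ratio, highest first.
Order: A (276/9=30.67) > B (41/19=2.16) > E (54/31=1.74) > C (44/30=1.47) > D (19/18=1.06)
Fill: take A (9 @ 276) → take B (19 @ 41) → take 8/31 of E → 13.94; 36/36 used.
2 item(s) taken whole; one partial (take 8/31 of E).

2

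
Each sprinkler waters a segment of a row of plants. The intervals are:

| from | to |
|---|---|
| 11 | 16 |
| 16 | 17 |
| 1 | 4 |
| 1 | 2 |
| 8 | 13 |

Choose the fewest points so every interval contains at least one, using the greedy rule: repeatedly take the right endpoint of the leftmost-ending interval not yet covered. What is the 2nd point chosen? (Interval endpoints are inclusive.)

13

Process intervals by earliest right end; each time one isn't hit yet, stab at its right endpoint.
Sorted: [1,2] [1,4] [8,13] [11,16] [16,17]
{[1,2],[1,4]} hit by 2; {[8,13],[11,16]} hit by 13; {[16,17]} hit by 17.
Points: 2, 13, 17 (3 total).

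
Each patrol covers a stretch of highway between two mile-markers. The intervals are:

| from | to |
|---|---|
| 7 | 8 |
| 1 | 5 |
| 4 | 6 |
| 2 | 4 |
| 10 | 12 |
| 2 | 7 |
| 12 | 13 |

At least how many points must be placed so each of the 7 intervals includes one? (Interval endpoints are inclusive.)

3

Sorted: [2,4] [1,5] [4,6] [2,7] [7,8] [10,12] [12,13]
{[2,4],[1,5],[4,6],[2,7]} hit by 4; {[7,8]} hit by 8; {[10,12],[12,13]} hit by 12.
Points: 4, 8, 12 (3 total).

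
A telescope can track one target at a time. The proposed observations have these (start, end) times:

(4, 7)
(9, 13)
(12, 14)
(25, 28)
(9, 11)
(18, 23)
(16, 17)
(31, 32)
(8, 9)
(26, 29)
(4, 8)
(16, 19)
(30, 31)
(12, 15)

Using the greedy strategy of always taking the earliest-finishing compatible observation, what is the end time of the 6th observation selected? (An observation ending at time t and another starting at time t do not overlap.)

23

Sort by end time and greedily take each interval whose start is ≥ the last chosen end.
By end time: (4,7), (4,8), (8,9), (9,11), (9,13), (12,14), (12,15), (16,17), (16,19), (18,23), (25,28), (26,29), (30,31), (31,32).
Pick (4,7); next start ≥ 7 → (8,9); next start ≥ 9 → (9,11); next start ≥ 11 → (12,14); next start ≥ 14 → (16,17); next start ≥ 17 → (18,23); next start ≥ 23 → (25,28); next start ≥ 28 → (30,31); next start ≥ 31 → (31,32).
Selected: (4,7) (8,9) (9,11) (12,14) (16,17) (18,23) (25,28) (30,31) (31,32)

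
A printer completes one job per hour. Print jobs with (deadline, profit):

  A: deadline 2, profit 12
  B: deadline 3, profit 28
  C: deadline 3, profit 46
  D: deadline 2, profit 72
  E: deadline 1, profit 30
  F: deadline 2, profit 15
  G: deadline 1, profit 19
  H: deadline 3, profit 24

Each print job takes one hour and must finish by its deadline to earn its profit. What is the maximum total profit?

Profit order: D=72 C=46 E=30 B=28 H=24 G=19 F=15 A=12
Assign: D→slot 2, C→slot 3, E→slot 1, B skipped, H skipped, G skipped, F skipped, A skipped.
Slots: [1:E] [2:D] [3:C]
Profit = 30 + 72 + 46 = 148

148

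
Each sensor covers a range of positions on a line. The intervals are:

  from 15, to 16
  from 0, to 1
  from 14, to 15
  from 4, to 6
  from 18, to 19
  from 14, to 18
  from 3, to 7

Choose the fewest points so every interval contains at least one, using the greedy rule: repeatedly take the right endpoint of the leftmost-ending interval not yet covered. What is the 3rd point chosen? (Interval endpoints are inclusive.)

15

Sorted: [0,1] [4,6] [3,7] [14,15] [15,16] [14,18] [18,19]
{[0,1]} hit by 1; {[4,6],[3,7]} hit by 6; {[14,15],[15,16],[14,18]} hit by 15; {[18,19]} hit by 19.
Points: 1, 6, 15, 19 (4 total).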